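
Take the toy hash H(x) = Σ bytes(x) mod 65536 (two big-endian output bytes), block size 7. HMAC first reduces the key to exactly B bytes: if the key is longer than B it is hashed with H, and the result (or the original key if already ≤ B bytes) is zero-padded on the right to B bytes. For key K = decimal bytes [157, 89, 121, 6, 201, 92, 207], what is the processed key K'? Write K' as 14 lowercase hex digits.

Key decimal bytes [157, 89, 121, 6, 201, 92, 207] = 9d 59 79 06 c9 5c cf is exactly B = 7 bytes: K' = 9d 59 79 06 c9 5c cf.

9d597906c95ccf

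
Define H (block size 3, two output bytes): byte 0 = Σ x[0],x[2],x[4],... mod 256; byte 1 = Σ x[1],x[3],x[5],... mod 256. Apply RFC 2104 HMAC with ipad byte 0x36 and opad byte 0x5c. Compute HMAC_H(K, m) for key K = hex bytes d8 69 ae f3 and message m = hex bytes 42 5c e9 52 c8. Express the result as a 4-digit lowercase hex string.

Key hex bytes d8 69 ae f3 is 4 bytes > B = 3, so hash it first: H(key) = 86 5c, then zero-pad to 3 bytes: K' = 86 5c 00.
K' ⊕ ipad = b0 6a 36.  K' ⊕ opad = da 00 5c.
Inner input = (K'⊕ipad) ∥ m = b0 6a 36 ∥ 42 5c e9 52 c8.
Inner hash: even-index sum = 404 mod 256 = 148; odd-index sum = 605 mod 256 = 93 → 94 5d.
Outer input = (K'⊕opad) ∥ inner = da 00 5c ∥ 94 5d.
Outer hash (tag): even-index sum = 403 mod 256 = 147; odd-index sum = 148 mod 256 = 148 → 93 94.

9394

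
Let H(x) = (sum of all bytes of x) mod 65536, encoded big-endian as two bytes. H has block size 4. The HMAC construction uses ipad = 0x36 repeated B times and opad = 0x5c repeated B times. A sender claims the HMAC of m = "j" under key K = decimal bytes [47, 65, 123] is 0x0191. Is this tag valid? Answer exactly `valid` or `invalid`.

Key decimal bytes [47, 65, 123] = 2f 41 7b is 3 bytes ≤ B = 4; zero-pad to 4 bytes: K' = 2f 41 7b 00.
K' ⊕ ipad = 19 77 4d 36; K' ⊕ opad = 73 1d 27 5c.
Inner hash: sum = 25+119+77+54+106 = 381 → 01 7d.
Outer hash (recomputed tag): sum = 115+29+39+92+1+125 = 401 → 01 91.
Recomputed tag = 0191; claimed = 0191 → match.

valid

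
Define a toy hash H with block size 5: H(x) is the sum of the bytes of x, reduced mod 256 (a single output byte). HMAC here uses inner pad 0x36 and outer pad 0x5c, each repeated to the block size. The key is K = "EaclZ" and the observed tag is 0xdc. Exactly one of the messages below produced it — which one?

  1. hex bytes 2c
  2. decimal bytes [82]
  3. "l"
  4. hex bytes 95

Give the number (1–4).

1

Key "EaclZ" = 45 61 63 6c 5a is exactly B = 5 bytes: K' = 45 61 63 6c 5a.
K' ⊕ ipad = 73 57 55 5a 6c; K' ⊕ opad = 19 3d 3f 30 06.
m1: inner = H(73 57 55 5a 6c 2c) = 11; tag = H(19 3d 3f 30 06 11) = dc ← matches
m2: inner = H(73 57 55 5a 6c 52) = 37; tag = H(19 3d 3f 30 06 37) = 02
m3: inner = H(73 57 55 5a 6c 6c) = 51; tag = H(19 3d 3f 30 06 51) = 1c
m4: inner = H(73 57 55 5a 6c 95) = 7a; tag = H(19 3d 3f 30 06 7a) = 45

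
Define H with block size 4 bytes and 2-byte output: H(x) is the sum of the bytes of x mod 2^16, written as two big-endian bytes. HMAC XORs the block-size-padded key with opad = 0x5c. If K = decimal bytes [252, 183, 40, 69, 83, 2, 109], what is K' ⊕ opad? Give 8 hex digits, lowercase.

5ebe5c5c

Key decimal bytes [252, 183, 40, 69, 83, 2, 109] = fc b7 28 45 53 02 6d is 7 bytes > B = 4, so hash it first: H(key) = 02 e2, then zero-pad to 4 bytes: K' = 02 e2 00 00.
XOR each byte with 0x5c: 02⊕5c=5e, e2⊕5c=be, 00⊕5c=5c, 00⊕5c=5c.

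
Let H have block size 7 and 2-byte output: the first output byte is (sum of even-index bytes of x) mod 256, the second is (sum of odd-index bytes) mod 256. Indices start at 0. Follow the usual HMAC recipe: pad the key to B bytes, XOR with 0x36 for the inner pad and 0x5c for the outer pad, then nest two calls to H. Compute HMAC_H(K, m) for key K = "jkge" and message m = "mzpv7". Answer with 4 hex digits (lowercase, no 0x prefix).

Key "jkge" = 6a 6b 67 65 is 4 bytes ≤ B = 7; zero-pad to 7 bytes: K' = 6a 6b 67 65 00 00 00.
K' ⊕ ipad = 5c 5d 51 53 36 36 36.  K' ⊕ opad = 36 37 3b 39 5c 5c 5c.
Inner input = (K'⊕ipad) ∥ m = 5c 5d 51 53 36 36 36 ∥ 6d 7a 70 76 37.
Inner hash: even-index sum = 521 mod 256 = 9; odd-index sum = 506 mod 256 = 250 → 09 fa.
Outer input = (K'⊕opad) ∥ inner = 36 37 3b 39 5c 5c 5c ∥ 09 fa.
Outer hash (tag): even-index sum = 547 mod 256 = 35; odd-index sum = 213 mod 256 = 213 → 23 d5.

23d5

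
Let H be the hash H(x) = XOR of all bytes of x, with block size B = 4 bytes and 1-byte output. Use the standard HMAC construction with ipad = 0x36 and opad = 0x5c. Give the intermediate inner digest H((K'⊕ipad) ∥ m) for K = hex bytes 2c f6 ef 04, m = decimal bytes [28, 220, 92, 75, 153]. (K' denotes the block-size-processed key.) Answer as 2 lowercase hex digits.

7f

Key hex bytes 2c f6 ef 04 is exactly B = 4 bytes: K' = 2c f6 ef 04.
K' ⊕ ipad = 1a c0 d9 32.
Inner input = 1a c0 d9 32 ∥ 1c dc 5c 4b 99.
Inner hash: XOR 1a⊕c0⊕d9⊕32⊕1c⊕dc⊕5c⊕4b⊕99 = 7f.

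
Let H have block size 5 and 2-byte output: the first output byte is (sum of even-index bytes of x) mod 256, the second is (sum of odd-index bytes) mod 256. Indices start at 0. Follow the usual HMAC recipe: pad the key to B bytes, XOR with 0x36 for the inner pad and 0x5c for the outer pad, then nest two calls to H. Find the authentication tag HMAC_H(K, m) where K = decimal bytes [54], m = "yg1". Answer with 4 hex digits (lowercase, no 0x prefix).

388b

Key decimal bytes [54] = 36 is 1 byte ≤ B = 5; zero-pad to 5 bytes: K' = 36 00 00 00 00.
K' ⊕ ipad = 00 36 36 36 36.  K' ⊕ opad = 6a 5c 5c 5c 5c.
Inner input = (K'⊕ipad) ∥ m = 00 36 36 36 36 ∥ 79 67 31.
Inner hash: even-index sum = 211 mod 256 = 211; odd-index sum = 278 mod 256 = 22 → d3 16.
Outer input = (K'⊕opad) ∥ inner = 6a 5c 5c 5c 5c ∥ d3 16.
Outer hash (tag): even-index sum = 312 mod 256 = 56; odd-index sum = 395 mod 256 = 139 → 38 8b.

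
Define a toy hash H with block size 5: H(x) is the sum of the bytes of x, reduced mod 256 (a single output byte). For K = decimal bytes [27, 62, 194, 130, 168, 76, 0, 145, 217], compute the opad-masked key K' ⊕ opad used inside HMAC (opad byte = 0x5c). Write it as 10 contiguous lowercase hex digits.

a75c5c5c5c

Key decimal bytes [27, 62, 194, 130, 168, 76, 0, 145, 217] = 1b 3e c2 82 a8 4c 00 91 d9 is 9 bytes > B = 5, so hash it first: H(key) = fb, then zero-pad to 5 bytes: K' = fb 00 00 00 00.
XOR each byte with 0x5c: fb⊕5c=a7, 00⊕5c=5c, 00⊕5c=5c, 00⊕5c=5c, 00⊕5c=5c.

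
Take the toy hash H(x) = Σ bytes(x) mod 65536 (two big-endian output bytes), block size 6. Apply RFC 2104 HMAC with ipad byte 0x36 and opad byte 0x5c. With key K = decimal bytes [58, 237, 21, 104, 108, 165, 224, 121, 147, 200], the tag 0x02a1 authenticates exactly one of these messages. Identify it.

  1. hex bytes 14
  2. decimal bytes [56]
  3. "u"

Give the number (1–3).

Key decimal bytes [58, 237, 21, 104, 108, 165, 224, 121, 147, 200] = 3a ed 15 68 6c a5 e0 79 93 c8 is 10 bytes > B = 6, so hash it first: H(key) = 05 69, then zero-pad to 6 bytes: K' = 05 69 00 00 00 00.
K' ⊕ ipad = 33 5f 36 36 36 36; K' ⊕ opad = 59 35 5c 5c 5c 5c.
m1: inner = H(33 5f 36 36 36 36 14) = 01 7e; tag = H(59 35 5c 5c 5c 5c 01 7e) = 027d
m2: inner = H(33 5f 36 36 36 36 38) = 01 a2; tag = H(59 35 5c 5c 5c 5c 01 a2) = 02a1 ← matches
m3: inner = H(33 5f 36 36 36 36 75) = 01 df; tag = H(59 35 5c 5c 5c 5c 01 df) = 02de

2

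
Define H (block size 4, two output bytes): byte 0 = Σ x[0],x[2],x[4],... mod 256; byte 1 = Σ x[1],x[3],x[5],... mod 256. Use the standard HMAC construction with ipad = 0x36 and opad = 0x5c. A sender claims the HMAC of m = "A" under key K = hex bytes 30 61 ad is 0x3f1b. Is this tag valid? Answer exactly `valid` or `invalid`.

Key hex bytes 30 61 ad is 3 bytes ≤ B = 4; zero-pad to 4 bytes: K' = 30 61 ad 00.
K' ⊕ ipad = 06 57 9b 36; K' ⊕ opad = 6c 3d f1 5c.
Inner hash: even-index sum = 226 mod 256 = 226; odd-index sum = 141 mod 256 = 141 → e2 8d.
Outer hash (recomputed tag): even-index sum = 575 mod 256 = 63; odd-index sum = 294 mod 256 = 38 → 3f 26.
Recomputed tag = 3f26; claimed = 3f1b → mismatch.

invalid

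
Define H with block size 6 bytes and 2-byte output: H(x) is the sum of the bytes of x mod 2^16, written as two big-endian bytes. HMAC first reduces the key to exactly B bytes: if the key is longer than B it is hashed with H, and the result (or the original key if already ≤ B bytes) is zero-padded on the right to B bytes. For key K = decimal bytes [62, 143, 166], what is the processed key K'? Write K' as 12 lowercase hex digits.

3e8fa6000000

Key decimal bytes [62, 143, 166] = 3e 8f a6 is 3 bytes ≤ B = 6; zero-pad to 6 bytes: K' = 3e 8f a6 00 00 00.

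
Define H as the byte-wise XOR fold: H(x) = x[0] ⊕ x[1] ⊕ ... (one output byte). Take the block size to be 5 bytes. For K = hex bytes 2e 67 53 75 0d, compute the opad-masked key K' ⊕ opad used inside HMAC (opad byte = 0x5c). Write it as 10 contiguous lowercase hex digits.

Key hex bytes 2e 67 53 75 0d is exactly B = 5 bytes: K' = 2e 67 53 75 0d.
XOR each byte with 0x5c: 2e⊕5c=72, 67⊕5c=3b, 53⊕5c=0f, 75⊕5c=29, 0d⊕5c=51.

723b0f2951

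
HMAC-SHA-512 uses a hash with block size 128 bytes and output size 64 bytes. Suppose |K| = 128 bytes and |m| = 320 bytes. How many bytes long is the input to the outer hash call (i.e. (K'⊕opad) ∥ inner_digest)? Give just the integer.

Key is 128 ≤ 128 bytes, zero-padded: |K'| = 128.
Outer input = (K'⊕opad) ∥ H(inner) → 128 + 64 = 192 bytes.

192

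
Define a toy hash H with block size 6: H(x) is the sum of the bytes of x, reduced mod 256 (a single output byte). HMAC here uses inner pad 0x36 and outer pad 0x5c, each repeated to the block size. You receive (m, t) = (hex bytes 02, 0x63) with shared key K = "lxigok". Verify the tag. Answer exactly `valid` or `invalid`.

invalid

Key "lxigok" = 6c 78 69 67 6f 6b is exactly B = 6 bytes: K' = 6c 78 69 67 6f 6b.
K' ⊕ ipad = 5a 4e 5f 51 59 5d; K' ⊕ opad = 30 24 35 3b 33 37.
Inner hash: sum = 90+78+95+81+89+93+2 = 528; mod 256 = 16 → 10.
Outer hash (recomputed tag): sum = 48+36+53+59+51+55+16 = 318; mod 256 = 62 → 3e.
Recomputed tag = 3e; claimed = 63 → mismatch.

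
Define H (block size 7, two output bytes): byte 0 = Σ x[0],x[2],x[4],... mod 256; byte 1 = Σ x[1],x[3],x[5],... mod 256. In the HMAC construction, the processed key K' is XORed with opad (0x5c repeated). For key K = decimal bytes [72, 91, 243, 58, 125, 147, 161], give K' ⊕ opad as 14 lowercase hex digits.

1407af6621cffd

Key decimal bytes [72, 91, 243, 58, 125, 147, 161] = 48 5b f3 3a 7d 93 a1 is exactly B = 7 bytes: K' = 48 5b f3 3a 7d 93 a1.
XOR each byte with 0x5c: 48⊕5c=14, 5b⊕5c=07, f3⊕5c=af, 3a⊕5c=66, 7d⊕5c=21, 93⊕5c=cf, a1⊕5c=fd.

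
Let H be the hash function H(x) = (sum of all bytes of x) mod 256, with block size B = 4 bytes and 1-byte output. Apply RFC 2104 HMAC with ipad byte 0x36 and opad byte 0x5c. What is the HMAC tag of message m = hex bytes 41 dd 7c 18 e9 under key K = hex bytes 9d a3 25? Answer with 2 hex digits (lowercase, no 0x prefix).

b9

Key hex bytes 9d a3 25 is 3 bytes ≤ B = 4; zero-pad to 4 bytes: K' = 9d a3 25 00.
K' ⊕ ipad = ab 95 13 36.  K' ⊕ opad = c1 ff 79 5c.
Inner input = (K'⊕ipad) ∥ m = ab 95 13 36 ∥ 41 dd 7c 18 e9.
Inner hash: sum = 171+149+19+54+65+221+124+24+233 = 1060; mod 256 = 36 → 24.
Outer input = (K'⊕opad) ∥ inner = c1 ff 79 5c ∥ 24.
Outer hash (tag): sum = 193+255+121+92+36 = 697; mod 256 = 185 → b9.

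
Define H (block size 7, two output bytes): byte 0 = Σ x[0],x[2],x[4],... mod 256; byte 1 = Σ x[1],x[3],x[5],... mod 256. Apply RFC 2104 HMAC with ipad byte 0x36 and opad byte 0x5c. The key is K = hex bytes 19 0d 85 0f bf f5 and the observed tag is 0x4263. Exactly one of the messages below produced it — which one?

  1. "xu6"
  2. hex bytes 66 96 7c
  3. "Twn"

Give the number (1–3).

Key hex bytes 19 0d 85 0f bf f5 is 6 bytes ≤ B = 7; zero-pad to 7 bytes: K' = 19 0d 85 0f bf f5 00.
K' ⊕ ipad = 2f 3b b3 39 89 c3 36; K' ⊕ opad = 45 51 d9 53 e3 a9 5c.
m1: inner = H(2f 3b b3 39 89 c3 36 78 75 36) = 16 e5; tag = H(45 51 d9 53 e3 a9 5c 16 e5) = 4263 ← matches
m2: inner = H(2f 3b b3 39 89 c3 36 66 96 7c) = 37 19; tag = H(45 51 d9 53 e3 a9 5c 37 19) = 7684
m3: inner = H(2f 3b b3 39 89 c3 36 54 77 6e) = 18 f9; tag = H(45 51 d9 53 e3 a9 5c 18 f9) = 5665

1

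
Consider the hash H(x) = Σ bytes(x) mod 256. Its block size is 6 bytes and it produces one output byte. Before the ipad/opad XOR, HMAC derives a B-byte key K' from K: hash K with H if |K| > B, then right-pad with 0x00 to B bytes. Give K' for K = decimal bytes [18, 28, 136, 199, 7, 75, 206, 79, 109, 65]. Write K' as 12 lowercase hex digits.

|K| = 10 > B = 6, so first hash the key.
H(K): sum = 18+28+136+199+7+75+206+79+109+65 = 922; mod 256 = 154 → 9a.
Zero-pad H(K) = 9a to 6 bytes: K' = 9a 00 00 00 00 00.

9a0000000000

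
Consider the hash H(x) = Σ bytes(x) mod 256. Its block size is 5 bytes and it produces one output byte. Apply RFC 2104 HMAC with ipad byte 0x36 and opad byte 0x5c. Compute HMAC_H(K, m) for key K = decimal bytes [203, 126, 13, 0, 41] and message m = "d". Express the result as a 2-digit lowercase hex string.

Key decimal bytes [203, 126, 13, 0, 41] = cb 7e 0d 00 29 is exactly B = 5 bytes: K' = cb 7e 0d 00 29.
K' ⊕ ipad = fd 48 3b 36 1f.  K' ⊕ opad = 97 22 51 5c 75.
Inner input = (K'⊕ipad) ∥ m = fd 48 3b 36 1f ∥ 64.
Inner hash: sum = 253+72+59+54+31+100 = 569; mod 256 = 57 → 39.
Outer input = (K'⊕opad) ∥ inner = 97 22 51 5c 75 ∥ 39.
Outer hash (tag): sum = 151+34+81+92+117+57 = 532; mod 256 = 20 → 14.

14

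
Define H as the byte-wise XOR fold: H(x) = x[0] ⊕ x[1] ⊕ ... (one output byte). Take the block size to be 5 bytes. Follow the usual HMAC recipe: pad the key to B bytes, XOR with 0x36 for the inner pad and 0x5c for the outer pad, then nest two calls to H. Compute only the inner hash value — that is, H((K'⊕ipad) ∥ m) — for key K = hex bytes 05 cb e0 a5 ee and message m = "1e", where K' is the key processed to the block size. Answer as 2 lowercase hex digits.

07

Key hex bytes 05 cb e0 a5 ee is exactly B = 5 bytes: K' = 05 cb e0 a5 ee.
K' ⊕ ipad = 33 fd d6 93 d8.
Inner input = 33 fd d6 93 d8 ∥ 31 65.
Inner hash: XOR 33⊕fd⊕d6⊕93⊕d8⊕31⊕65 = 07.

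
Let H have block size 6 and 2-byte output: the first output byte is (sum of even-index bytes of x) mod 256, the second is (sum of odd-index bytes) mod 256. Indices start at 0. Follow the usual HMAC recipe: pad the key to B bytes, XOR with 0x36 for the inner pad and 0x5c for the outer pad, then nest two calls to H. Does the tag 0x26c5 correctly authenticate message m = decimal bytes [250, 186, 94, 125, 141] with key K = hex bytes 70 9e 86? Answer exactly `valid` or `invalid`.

invalid

Key hex bytes 70 9e 86 is 3 bytes ≤ B = 6; zero-pad to 6 bytes: K' = 70 9e 86 00 00 00.
K' ⊕ ipad = 46 a8 b0 36 36 36; K' ⊕ opad = 2c c2 da 5c 5c 5c.
Inner hash: even-index sum = 785 mod 256 = 17; odd-index sum = 587 mod 256 = 75 → 11 4b.
Outer hash (recomputed tag): even-index sum = 371 mod 256 = 115; odd-index sum = 453 mod 256 = 197 → 73 c5.
Recomputed tag = 73c5; claimed = 26c5 → mismatch.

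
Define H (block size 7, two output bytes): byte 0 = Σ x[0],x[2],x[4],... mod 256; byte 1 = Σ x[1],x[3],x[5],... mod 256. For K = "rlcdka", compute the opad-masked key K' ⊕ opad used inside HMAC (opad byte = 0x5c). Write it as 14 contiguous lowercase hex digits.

2e303f38373d5c

Key "rlcdka" = 72 6c 63 64 6b 61 is 6 bytes ≤ B = 7; zero-pad to 7 bytes: K' = 72 6c 63 64 6b 61 00.
XOR each byte with 0x5c: 72⊕5c=2e, 6c⊕5c=30, 63⊕5c=3f, 64⊕5c=38, 6b⊕5c=37, 61⊕5c=3d, 00⊕5c=5c.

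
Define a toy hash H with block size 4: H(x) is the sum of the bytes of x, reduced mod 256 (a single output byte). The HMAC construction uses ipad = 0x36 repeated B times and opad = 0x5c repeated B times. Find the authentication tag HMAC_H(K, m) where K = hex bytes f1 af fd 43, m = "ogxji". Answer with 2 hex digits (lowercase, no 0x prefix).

21

Key hex bytes f1 af fd 43 is exactly B = 4 bytes: K' = f1 af fd 43.
K' ⊕ ipad = c7 99 cb 75.  K' ⊕ opad = ad f3 a1 1f.
Inner input = (K'⊕ipad) ∥ m = c7 99 cb 75 ∥ 6f 67 78 6a 69.
Inner hash: sum = 199+153+203+117+111+103+120+106+105 = 1217; mod 256 = 193 → c1.
Outer input = (K'⊕opad) ∥ inner = ad f3 a1 1f ∥ c1.
Outer hash (tag): sum = 173+243+161+31+193 = 801; mod 256 = 33 → 21.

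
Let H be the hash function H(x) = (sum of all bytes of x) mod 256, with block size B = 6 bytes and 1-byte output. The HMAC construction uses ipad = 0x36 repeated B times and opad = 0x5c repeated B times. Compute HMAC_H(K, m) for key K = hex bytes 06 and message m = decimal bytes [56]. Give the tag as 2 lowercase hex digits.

Key hex bytes 06 is 1 byte ≤ B = 6; zero-pad to 6 bytes: K' = 06 00 00 00 00 00.
K' ⊕ ipad = 30 36 36 36 36 36.  K' ⊕ opad = 5a 5c 5c 5c 5c 5c.
Inner input = (K'⊕ipad) ∥ m = 30 36 36 36 36 36 ∥ 38.
Inner hash: sum = 48+54+54+54+54+54+56 = 374; mod 256 = 118 → 76.
Outer input = (K'⊕opad) ∥ inner = 5a 5c 5c 5c 5c 5c ∥ 76.
Outer hash (tag): sum = 90+92+92+92+92+92+118 = 668; mod 256 = 156 → 9c.

9c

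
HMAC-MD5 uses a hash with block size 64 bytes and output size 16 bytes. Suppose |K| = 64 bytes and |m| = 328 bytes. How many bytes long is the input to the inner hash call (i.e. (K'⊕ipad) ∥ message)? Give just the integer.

392

Key is 64 ≤ 64 bytes, zero-padded: |K'| = 64.
Inner input = (K'⊕ipad) ∥ m → 64 + 328 = 392 bytes.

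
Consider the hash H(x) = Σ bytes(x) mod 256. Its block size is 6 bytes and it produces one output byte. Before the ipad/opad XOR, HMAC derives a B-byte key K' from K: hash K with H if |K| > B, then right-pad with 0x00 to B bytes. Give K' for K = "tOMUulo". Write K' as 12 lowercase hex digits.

b50000000000

|K| = 7 > B = 6, so first hash the key.
H(K): sum = 116+79+77+85+117+108+111 = 693; mod 256 = 181 → b5.
Zero-pad H(K) = b5 to 6 bytes: K' = b5 00 00 00 00 00.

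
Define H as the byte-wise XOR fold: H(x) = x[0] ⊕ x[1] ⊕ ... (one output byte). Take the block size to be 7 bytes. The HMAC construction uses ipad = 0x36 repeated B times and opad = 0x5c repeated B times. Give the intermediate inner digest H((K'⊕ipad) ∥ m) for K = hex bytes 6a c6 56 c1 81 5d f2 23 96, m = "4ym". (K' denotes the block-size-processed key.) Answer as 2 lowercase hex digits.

Key hex bytes 6a c6 56 c1 81 5d f2 23 96 is 9 bytes > B = 7, so hash it first: H(key) = a0, then zero-pad to 7 bytes: K' = a0 00 00 00 00 00 00.
K' ⊕ ipad = 96 36 36 36 36 36 36.
Inner input = 96 36 36 36 36 36 36 ∥ 34 79 6d.
Inner hash: XOR 96⊕36⊕36⊕36⊕36⊕36⊕36⊕34⊕79⊕6d = b6.

b6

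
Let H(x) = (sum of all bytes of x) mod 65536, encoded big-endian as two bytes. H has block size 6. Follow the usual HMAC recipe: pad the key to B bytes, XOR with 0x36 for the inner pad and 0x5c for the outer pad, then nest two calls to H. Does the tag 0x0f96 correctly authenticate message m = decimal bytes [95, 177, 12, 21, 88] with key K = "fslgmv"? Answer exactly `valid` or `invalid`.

invalid

Key "fslgmv" = 66 73 6c 67 6d 76 is exactly B = 6 bytes: K' = 66 73 6c 67 6d 76.
K' ⊕ ipad = 50 45 5a 51 5b 40; K' ⊕ opad = 3a 2f 30 3b 31 2a.
Inner hash: sum = 80+69+90+81+91+64+95+177+12+21+88 = 868 → 03 64.
Outer hash (recomputed tag): sum = 58+47+48+59+49+42+3+100 = 406 → 01 96.
Recomputed tag = 0196; claimed = 0f96 → mismatch.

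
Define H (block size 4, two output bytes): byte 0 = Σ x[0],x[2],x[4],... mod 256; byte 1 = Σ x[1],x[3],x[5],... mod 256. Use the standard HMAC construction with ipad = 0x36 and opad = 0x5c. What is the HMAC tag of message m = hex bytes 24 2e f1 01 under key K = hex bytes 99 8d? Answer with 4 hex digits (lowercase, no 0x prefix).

1b4d

Key hex bytes 99 8d is 2 bytes ≤ B = 4; zero-pad to 4 bytes: K' = 99 8d 00 00.
K' ⊕ ipad = af bb 36 36.  K' ⊕ opad = c5 d1 5c 5c.
Inner input = (K'⊕ipad) ∥ m = af bb 36 36 ∥ 24 2e f1 01.
Inner hash: even-index sum = 506 mod 256 = 250; odd-index sum = 288 mod 256 = 32 → fa 20.
Outer input = (K'⊕opad) ∥ inner = c5 d1 5c 5c ∥ fa 20.
Outer hash (tag): even-index sum = 539 mod 256 = 27; odd-index sum = 333 mod 256 = 77 → 1b 4d.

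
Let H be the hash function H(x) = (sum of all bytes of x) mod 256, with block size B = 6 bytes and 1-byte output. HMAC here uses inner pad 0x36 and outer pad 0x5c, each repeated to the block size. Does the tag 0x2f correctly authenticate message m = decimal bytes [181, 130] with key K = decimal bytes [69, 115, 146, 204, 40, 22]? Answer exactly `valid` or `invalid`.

valid

Key decimal bytes [69, 115, 146, 204, 40, 22] = 45 73 92 cc 28 16 is exactly B = 6 bytes: K' = 45 73 92 cc 28 16.
K' ⊕ ipad = 73 45 a4 fa 1e 20; K' ⊕ opad = 19 2f ce 90 74 4a.
Inner hash: sum = 115+69+164+250+30+32+181+130 = 971; mod 256 = 203 → cb.
Outer hash (recomputed tag): sum = 25+47+206+144+116+74+203 = 815; mod 256 = 47 → 2f.
Recomputed tag = 2f; claimed = 2f → match.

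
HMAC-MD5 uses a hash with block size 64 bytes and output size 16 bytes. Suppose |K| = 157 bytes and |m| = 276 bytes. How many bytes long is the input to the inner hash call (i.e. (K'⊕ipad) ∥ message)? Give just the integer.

340

Key is 157 > 64 bytes, so it is hashed to 16 bytes then zero-padded to 64: |K'| = 64.
Inner input = (K'⊕ipad) ∥ m → 64 + 276 = 340 bytes.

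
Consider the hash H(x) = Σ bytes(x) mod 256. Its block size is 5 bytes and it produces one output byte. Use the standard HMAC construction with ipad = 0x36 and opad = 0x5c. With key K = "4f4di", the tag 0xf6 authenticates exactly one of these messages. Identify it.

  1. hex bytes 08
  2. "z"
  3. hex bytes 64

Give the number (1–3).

Key "4f4di" = 34 66 34 64 69 is exactly B = 5 bytes: K' = 34 66 34 64 69.
K' ⊕ ipad = 02 50 02 52 5f; K' ⊕ opad = 68 3a 68 38 35.
m1: inner = H(02 50 02 52 5f 08) = 0d; tag = H(68 3a 68 38 35 0d) = 84
m2: inner = H(02 50 02 52 5f 7a) = 7f; tag = H(68 3a 68 38 35 7f) = f6 ← matches
m3: inner = H(02 50 02 52 5f 64) = 69; tag = H(68 3a 68 38 35 69) = e0

2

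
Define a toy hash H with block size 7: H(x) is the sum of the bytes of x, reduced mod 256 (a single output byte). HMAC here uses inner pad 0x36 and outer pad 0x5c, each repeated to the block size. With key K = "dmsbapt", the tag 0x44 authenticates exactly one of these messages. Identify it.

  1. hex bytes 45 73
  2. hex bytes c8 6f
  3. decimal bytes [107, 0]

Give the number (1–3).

1

Key "dmsbapt" = 64 6d 73 62 61 70 74 is exactly B = 7 bytes: K' = 64 6d 73 62 61 70 74.
K' ⊕ ipad = 52 5b 45 54 57 46 42; K' ⊕ opad = 38 31 2f 3e 3d 2c 28.
m1: inner = H(52 5b 45 54 57 46 42 45 73) = dd; tag = H(38 31 2f 3e 3d 2c 28 dd) = 44 ← matches
m2: inner = H(52 5b 45 54 57 46 42 c8 6f) = 5c; tag = H(38 31 2f 3e 3d 2c 28 5c) = c3
m3: inner = H(52 5b 45 54 57 46 42 6b 00) = 90; tag = H(38 31 2f 3e 3d 2c 28 90) = f7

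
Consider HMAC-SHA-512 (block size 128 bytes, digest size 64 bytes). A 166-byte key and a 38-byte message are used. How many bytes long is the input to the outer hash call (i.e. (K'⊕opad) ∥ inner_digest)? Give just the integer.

Key is 166 > 128 bytes, so it is hashed to 64 bytes then zero-padded to 128: |K'| = 128.
Outer input = (K'⊕opad) ∥ H(inner) → 128 + 64 = 192 bytes.

192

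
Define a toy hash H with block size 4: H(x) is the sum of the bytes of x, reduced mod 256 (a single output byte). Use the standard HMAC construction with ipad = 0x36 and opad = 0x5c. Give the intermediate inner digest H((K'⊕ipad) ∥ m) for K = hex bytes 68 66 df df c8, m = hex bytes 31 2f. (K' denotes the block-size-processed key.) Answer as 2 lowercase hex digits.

64

Key hex bytes 68 66 df df c8 is 5 bytes > B = 4, so hash it first: H(key) = 54, then zero-pad to 4 bytes: K' = 54 00 00 00.
K' ⊕ ipad = 62 36 36 36.
Inner input = 62 36 36 36 ∥ 31 2f.
Inner hash: sum = 98+54+54+54+49+47 = 356; mod 256 = 100 → 64.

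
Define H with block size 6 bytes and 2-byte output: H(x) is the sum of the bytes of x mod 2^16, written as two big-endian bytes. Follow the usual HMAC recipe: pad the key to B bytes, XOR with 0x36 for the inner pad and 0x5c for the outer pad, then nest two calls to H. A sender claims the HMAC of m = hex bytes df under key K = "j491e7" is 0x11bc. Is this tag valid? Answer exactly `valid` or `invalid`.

Key "j491e7" = 6a 34 39 31 65 37 is exactly B = 6 bytes: K' = 6a 34 39 31 65 37.
K' ⊕ ipad = 5c 02 0f 07 53 01; K' ⊕ opad = 36 68 65 6d 39 6b.
Inner hash: sum = 92+2+15+7+83+1+223 = 423 → 01 a7.
Outer hash (recomputed tag): sum = 54+104+101+109+57+107+1+167 = 700 → 02 bc.
Recomputed tag = 02bc; claimed = 11bc → mismatch.

invalid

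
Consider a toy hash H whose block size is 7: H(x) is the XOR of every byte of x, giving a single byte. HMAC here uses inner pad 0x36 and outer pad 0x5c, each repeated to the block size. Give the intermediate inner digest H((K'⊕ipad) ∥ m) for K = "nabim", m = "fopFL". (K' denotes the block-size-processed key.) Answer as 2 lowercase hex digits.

2c

Key "nabim" = 6e 61 62 69 6d is 5 bytes ≤ B = 7; zero-pad to 7 bytes: K' = 6e 61 62 69 6d 00 00.
K' ⊕ ipad = 58 57 54 5f 5b 36 36.
Inner input = 58 57 54 5f 5b 36 36 ∥ 66 6f 70 46 4c.
Inner hash: XOR 58⊕57⊕54⊕5f⊕5b⊕36⊕36⊕66⊕6f⊕70⊕46⊕4c = 2c.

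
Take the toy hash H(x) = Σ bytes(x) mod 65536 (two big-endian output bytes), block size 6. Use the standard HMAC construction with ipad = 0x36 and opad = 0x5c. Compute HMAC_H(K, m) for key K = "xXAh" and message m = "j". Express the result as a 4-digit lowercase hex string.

019a

Key "xXAh" = 78 58 41 68 is 4 bytes ≤ B = 6; zero-pad to 6 bytes: K' = 78 58 41 68 00 00.
K' ⊕ ipad = 4e 6e 77 5e 36 36.  K' ⊕ opad = 24 04 1d 34 5c 5c.
Inner input = (K'⊕ipad) ∥ m = 4e 6e 77 5e 36 36 ∥ 6a.
Inner hash: sum = 78+110+119+94+54+54+106 = 615 → 02 67.
Outer input = (K'⊕opad) ∥ inner = 24 04 1d 34 5c 5c ∥ 02 67.
Outer hash (tag): sum = 36+4+29+52+92+92+2+103 = 410 → 01 9a.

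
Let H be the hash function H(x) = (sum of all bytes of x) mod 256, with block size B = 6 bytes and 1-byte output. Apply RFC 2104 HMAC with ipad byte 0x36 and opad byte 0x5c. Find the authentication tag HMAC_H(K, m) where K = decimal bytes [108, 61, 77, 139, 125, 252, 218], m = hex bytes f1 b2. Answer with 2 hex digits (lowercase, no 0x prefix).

e7

Key decimal bytes [108, 61, 77, 139, 125, 252, 218] = 6c 3d 4d 8b 7d fc da is 7 bytes > B = 6, so hash it first: H(key) = d4, then zero-pad to 6 bytes: K' = d4 00 00 00 00 00.
K' ⊕ ipad = e2 36 36 36 36 36.  K' ⊕ opad = 88 5c 5c 5c 5c 5c.
Inner input = (K'⊕ipad) ∥ m = e2 36 36 36 36 36 ∥ f1 b2.
Inner hash: sum = 226+54+54+54+54+54+241+178 = 915; mod 256 = 147 → 93.
Outer input = (K'⊕opad) ∥ inner = 88 5c 5c 5c 5c 5c ∥ 93.
Outer hash (tag): sum = 136+92+92+92+92+92+147 = 743; mod 256 = 231 → e7.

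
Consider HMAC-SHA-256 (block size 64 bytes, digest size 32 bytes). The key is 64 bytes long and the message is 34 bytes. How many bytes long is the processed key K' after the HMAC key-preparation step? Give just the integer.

Key is 64 ≤ 64 bytes, zero-padded: |K'| = 64.

64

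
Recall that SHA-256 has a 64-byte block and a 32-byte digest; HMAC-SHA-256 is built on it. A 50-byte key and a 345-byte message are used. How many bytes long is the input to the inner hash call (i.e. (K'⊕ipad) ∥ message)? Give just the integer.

409

Key is 50 ≤ 64 bytes, zero-padded: |K'| = 64.
Inner input = (K'⊕ipad) ∥ m → 64 + 345 = 409 bytes.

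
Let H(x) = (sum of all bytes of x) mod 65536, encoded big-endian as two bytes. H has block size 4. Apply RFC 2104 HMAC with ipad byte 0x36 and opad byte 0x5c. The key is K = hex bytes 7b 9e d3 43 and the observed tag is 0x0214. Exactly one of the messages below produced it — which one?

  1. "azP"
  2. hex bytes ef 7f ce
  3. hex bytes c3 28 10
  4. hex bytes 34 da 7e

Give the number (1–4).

Key hex bytes 7b 9e d3 43 is exactly B = 4 bytes: K' = 7b 9e d3 43.
K' ⊕ ipad = 4d a8 e5 75; K' ⊕ opad = 27 c2 8f 1f.
m1: inner = H(4d a8 e5 75 61 7a 50) = 03 7a; tag = H(27 c2 8f 1f 03 7a) = 0214 ← matches
m2: inner = H(4d a8 e5 75 ef 7f ce) = 04 8b; tag = H(27 c2 8f 1f 04 8b) = 0226
m3: inner = H(4d a8 e5 75 c3 28 10) = 03 4a; tag = H(27 c2 8f 1f 03 4a) = 01e4
m4: inner = H(4d a8 e5 75 34 da 7e) = 03 db; tag = H(27 c2 8f 1f 03 db) = 0275

1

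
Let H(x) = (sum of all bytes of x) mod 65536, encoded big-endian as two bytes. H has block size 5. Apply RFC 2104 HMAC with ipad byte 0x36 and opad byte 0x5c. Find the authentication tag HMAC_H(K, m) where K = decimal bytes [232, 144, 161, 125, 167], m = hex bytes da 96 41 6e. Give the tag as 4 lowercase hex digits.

Key decimal bytes [232, 144, 161, 125, 167] = e8 90 a1 7d a7 is exactly B = 5 bytes: K' = e8 90 a1 7d a7.
K' ⊕ ipad = de a6 97 4b 91.  K' ⊕ opad = b4 cc fd 21 fb.
Inner input = (K'⊕ipad) ∥ m = de a6 97 4b 91 ∥ da 96 41 6e.
Inner hash: sum = 222+166+151+75+145+218+150+65+110 = 1302 → 05 16.
Outer input = (K'⊕opad) ∥ inner = b4 cc fd 21 fb ∥ 05 16.
Outer hash (tag): sum = 180+204+253+33+251+5+22 = 948 → 03 b4.

03b4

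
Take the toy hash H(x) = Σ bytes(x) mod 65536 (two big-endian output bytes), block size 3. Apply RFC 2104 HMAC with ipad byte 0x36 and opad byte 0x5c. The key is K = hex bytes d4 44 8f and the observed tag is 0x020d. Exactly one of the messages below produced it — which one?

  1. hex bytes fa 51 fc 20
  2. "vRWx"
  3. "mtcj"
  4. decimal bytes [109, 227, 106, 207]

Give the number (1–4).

4

Key hex bytes d4 44 8f is exactly B = 3 bytes: K' = d4 44 8f.
K' ⊕ ipad = e2 72 b9; K' ⊕ opad = 88 18 d3.
m1: inner = H(e2 72 b9 fa 51 fc 20) = 04 74; tag = H(88 18 d3 04 74) = 01eb
m2: inner = H(e2 72 b9 76 52 57 78) = 03 a4; tag = H(88 18 d3 03 a4) = 021a
m3: inner = H(e2 72 b9 6d 74 63 6a) = 03 bb; tag = H(88 18 d3 03 bb) = 0231
m4: inner = H(e2 72 b9 6d e3 6a cf) = 04 96; tag = H(88 18 d3 04 96) = 020d ← matches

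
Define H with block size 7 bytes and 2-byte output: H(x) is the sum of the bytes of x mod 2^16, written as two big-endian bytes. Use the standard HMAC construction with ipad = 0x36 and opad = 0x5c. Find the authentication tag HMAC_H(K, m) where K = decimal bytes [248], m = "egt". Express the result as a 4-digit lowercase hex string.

0321

Key decimal bytes [248] = f8 is 1 byte ≤ B = 7; zero-pad to 7 bytes: K' = f8 00 00 00 00 00 00.
K' ⊕ ipad = ce 36 36 36 36 36 36.  K' ⊕ opad = a4 5c 5c 5c 5c 5c 5c.
Inner input = (K'⊕ipad) ∥ m = ce 36 36 36 36 36 36 ∥ 65 67 74.
Inner hash: sum = 206+54+54+54+54+54+54+101+103+116 = 850 → 03 52.
Outer input = (K'⊕opad) ∥ inner = a4 5c 5c 5c 5c 5c 5c ∥ 03 52.
Outer hash (tag): sum = 164+92+92+92+92+92+92+3+82 = 801 → 03 21.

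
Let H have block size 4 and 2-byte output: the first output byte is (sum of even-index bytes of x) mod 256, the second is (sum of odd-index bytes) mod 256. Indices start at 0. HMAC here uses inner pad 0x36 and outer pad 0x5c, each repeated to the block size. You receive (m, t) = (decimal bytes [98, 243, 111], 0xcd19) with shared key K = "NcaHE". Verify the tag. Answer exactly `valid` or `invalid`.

Key "NcaHE" = 4e 63 61 48 45 is 5 bytes > B = 4, so hash it first: H(key) = f4 ab, then zero-pad to 4 bytes: K' = f4 ab 00 00.
K' ⊕ ipad = c2 9d 36 36; K' ⊕ opad = a8 f7 5c 5c.
Inner hash: even-index sum = 457 mod 256 = 201; odd-index sum = 454 mod 256 = 198 → c9 c6.
Outer hash (recomputed tag): even-index sum = 461 mod 256 = 205; odd-index sum = 537 mod 256 = 25 → cd 19.
Recomputed tag = cd19; claimed = cd19 → match.

valid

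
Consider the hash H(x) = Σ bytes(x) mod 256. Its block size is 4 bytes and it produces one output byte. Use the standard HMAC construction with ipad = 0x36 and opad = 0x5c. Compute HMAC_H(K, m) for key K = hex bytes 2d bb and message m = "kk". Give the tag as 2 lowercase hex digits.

fa

Key hex bytes 2d bb is 2 bytes ≤ B = 4; zero-pad to 4 bytes: K' = 2d bb 00 00.
K' ⊕ ipad = 1b 8d 36 36.  K' ⊕ opad = 71 e7 5c 5c.
Inner input = (K'⊕ipad) ∥ m = 1b 8d 36 36 ∥ 6b 6b.
Inner hash: sum = 27+141+54+54+107+107 = 490; mod 256 = 234 → ea.
Outer input = (K'⊕opad) ∥ inner = 71 e7 5c 5c ∥ ea.
Outer hash (tag): sum = 113+231+92+92+234 = 762; mod 256 = 250 → fa.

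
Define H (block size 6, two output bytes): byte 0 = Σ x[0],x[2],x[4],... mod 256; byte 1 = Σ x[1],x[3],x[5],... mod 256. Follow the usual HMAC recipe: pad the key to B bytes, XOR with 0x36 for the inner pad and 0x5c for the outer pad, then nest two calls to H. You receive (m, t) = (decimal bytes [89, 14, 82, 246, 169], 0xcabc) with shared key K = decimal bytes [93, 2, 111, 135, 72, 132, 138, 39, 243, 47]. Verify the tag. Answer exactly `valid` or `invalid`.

Key decimal bytes [93, 2, 111, 135, 72, 132, 138, 39, 243, 47] = 5d 02 6f 87 48 84 8a 27 f3 2f is 10 bytes > B = 6, so hash it first: H(key) = 91 63, then zero-pad to 6 bytes: K' = 91 63 00 00 00 00.
K' ⊕ ipad = a7 55 36 36 36 36; K' ⊕ opad = cd 3f 5c 5c 5c 5c.
Inner hash: even-index sum = 615 mod 256 = 103; odd-index sum = 453 mod 256 = 197 → 67 c5.
Outer hash (recomputed tag): even-index sum = 492 mod 256 = 236; odd-index sum = 444 mod 256 = 188 → ec bc.
Recomputed tag = ecbc; claimed = cabc → mismatch.

invalid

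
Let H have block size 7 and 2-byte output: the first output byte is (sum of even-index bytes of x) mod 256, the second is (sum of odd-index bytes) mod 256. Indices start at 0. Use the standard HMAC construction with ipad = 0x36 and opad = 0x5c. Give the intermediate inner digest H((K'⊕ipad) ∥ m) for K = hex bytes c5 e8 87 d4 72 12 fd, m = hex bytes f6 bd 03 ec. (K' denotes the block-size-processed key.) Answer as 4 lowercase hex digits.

5cdd

Key hex bytes c5 e8 87 d4 72 12 fd is exactly B = 7 bytes: K' = c5 e8 87 d4 72 12 fd.
K' ⊕ ipad = f3 de b1 e2 44 24 cb.
Inner input = f3 de b1 e2 44 24 cb ∥ f6 bd 03 ec.
Inner hash: even-index sum = 1116 mod 256 = 92; odd-index sum = 733 mod 256 = 221 → 5c dd.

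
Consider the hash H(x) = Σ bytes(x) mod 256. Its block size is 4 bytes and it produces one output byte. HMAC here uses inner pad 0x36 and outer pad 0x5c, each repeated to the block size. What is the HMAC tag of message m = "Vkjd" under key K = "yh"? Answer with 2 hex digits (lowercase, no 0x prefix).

Key "yh" = 79 68 is 2 bytes ≤ B = 4; zero-pad to 4 bytes: K' = 79 68 00 00.
K' ⊕ ipad = 4f 5e 36 36.  K' ⊕ opad = 25 34 5c 5c.
Inner input = (K'⊕ipad) ∥ m = 4f 5e 36 36 ∥ 56 6b 6a 64.
Inner hash: sum = 79+94+54+54+86+107+106+100 = 680; mod 256 = 168 → a8.
Outer input = (K'⊕opad) ∥ inner = 25 34 5c 5c ∥ a8.
Outer hash (tag): sum = 37+52+92+92+168 = 441; mod 256 = 185 → b9.

b9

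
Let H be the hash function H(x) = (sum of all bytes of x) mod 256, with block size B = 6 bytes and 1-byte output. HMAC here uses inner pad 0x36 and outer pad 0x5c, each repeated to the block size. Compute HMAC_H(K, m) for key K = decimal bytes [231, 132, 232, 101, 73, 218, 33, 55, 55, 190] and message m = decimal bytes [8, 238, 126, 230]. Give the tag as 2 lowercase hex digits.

Key decimal bytes [231, 132, 232, 101, 73, 218, 33, 55, 55, 190] = e7 84 e8 65 49 da 21 37 37 be is 10 bytes > B = 6, so hash it first: H(key) = 28, then zero-pad to 6 bytes: K' = 28 00 00 00 00 00.
K' ⊕ ipad = 1e 36 36 36 36 36.  K' ⊕ opad = 74 5c 5c 5c 5c 5c.
Inner input = (K'⊕ipad) ∥ m = 1e 36 36 36 36 36 ∥ 08 ee 7e e6.
Inner hash: sum = 30+54+54+54+54+54+8+238+126+230 = 902; mod 256 = 134 → 86.
Outer input = (K'⊕opad) ∥ inner = 74 5c 5c 5c 5c 5c ∥ 86.
Outer hash (tag): sum = 116+92+92+92+92+92+134 = 710; mod 256 = 198 → c6.

c6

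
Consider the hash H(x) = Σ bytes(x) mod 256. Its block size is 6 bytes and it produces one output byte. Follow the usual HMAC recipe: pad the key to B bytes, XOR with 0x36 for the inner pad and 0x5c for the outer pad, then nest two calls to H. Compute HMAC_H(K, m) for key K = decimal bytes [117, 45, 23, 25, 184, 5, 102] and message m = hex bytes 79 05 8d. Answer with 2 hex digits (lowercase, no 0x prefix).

51

Key decimal bytes [117, 45, 23, 25, 184, 5, 102] = 75 2d 17 19 b8 05 66 is 7 bytes > B = 6, so hash it first: H(key) = f5, then zero-pad to 6 bytes: K' = f5 00 00 00 00 00.
K' ⊕ ipad = c3 36 36 36 36 36.  K' ⊕ opad = a9 5c 5c 5c 5c 5c.
Inner input = (K'⊕ipad) ∥ m = c3 36 36 36 36 36 ∥ 79 05 8d.
Inner hash: sum = 195+54+54+54+54+54+121+5+141 = 732; mod 256 = 220 → dc.
Outer input = (K'⊕opad) ∥ inner = a9 5c 5c 5c 5c 5c ∥ dc.
Outer hash (tag): sum = 169+92+92+92+92+92+220 = 849; mod 256 = 81 → 51.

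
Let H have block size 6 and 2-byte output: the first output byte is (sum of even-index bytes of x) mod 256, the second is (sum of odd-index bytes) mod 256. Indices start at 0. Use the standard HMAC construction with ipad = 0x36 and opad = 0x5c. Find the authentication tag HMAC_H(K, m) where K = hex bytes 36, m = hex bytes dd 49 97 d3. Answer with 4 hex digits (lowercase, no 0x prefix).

02d2

Key hex bytes 36 is 1 byte ≤ B = 6; zero-pad to 6 bytes: K' = 36 00 00 00 00 00.
K' ⊕ ipad = 00 36 36 36 36 36.  K' ⊕ opad = 6a 5c 5c 5c 5c 5c.
Inner input = (K'⊕ipad) ∥ m = 00 36 36 36 36 36 ∥ dd 49 97 d3.
Inner hash: even-index sum = 480 mod 256 = 224; odd-index sum = 446 mod 256 = 190 → e0 be.
Outer input = (K'⊕opad) ∥ inner = 6a 5c 5c 5c 5c 5c ∥ e0 be.
Outer hash (tag): even-index sum = 514 mod 256 = 2; odd-index sum = 466 mod 256 = 210 → 02 d2.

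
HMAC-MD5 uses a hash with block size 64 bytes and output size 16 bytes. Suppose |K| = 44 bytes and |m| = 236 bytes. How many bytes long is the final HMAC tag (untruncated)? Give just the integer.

16

The tag is one MD5 digest: 16 bytes.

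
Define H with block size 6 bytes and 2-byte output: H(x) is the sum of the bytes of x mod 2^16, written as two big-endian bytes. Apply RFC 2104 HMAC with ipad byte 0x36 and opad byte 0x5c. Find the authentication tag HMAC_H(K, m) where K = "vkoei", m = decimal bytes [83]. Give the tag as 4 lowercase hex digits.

Key "vkoei" = 76 6b 6f 65 69 is 5 bytes ≤ B = 6; zero-pad to 6 bytes: K' = 76 6b 6f 65 69 00.
K' ⊕ ipad = 40 5d 59 53 5f 36.  K' ⊕ opad = 2a 37 33 39 35 5c.
Inner input = (K'⊕ipad) ∥ m = 40 5d 59 53 5f 36 ∥ 53.
Inner hash: sum = 64+93+89+83+95+54+83 = 561 → 02 31.
Outer input = (K'⊕opad) ∥ inner = 2a 37 33 39 35 5c ∥ 02 31.
Outer hash (tag): sum = 42+55+51+57+53+92+2+49 = 401 → 01 91.

0191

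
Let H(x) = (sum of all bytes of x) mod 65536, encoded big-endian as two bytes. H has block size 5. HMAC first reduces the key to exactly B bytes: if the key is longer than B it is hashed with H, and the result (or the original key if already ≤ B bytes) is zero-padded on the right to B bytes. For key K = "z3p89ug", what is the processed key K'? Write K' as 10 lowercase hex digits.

|K| = 7 > B = 5, so first hash the key.
H(K): sum = 122+51+112+56+57+117+103 = 618 → 02 6a.
Zero-pad H(K) = 02 6a to 5 bytes: K' = 02 6a 00 00 00.

026a000000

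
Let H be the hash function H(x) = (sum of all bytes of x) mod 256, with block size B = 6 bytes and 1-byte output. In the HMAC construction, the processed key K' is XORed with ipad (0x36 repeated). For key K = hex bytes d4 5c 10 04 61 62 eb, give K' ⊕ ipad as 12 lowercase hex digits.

Key hex bytes d4 5c 10 04 61 62 eb is 7 bytes > B = 6, so hash it first: H(key) = f2, then zero-pad to 6 bytes: K' = f2 00 00 00 00 00.
XOR each byte with 0x36: f2⊕36=c4, 00⊕36=36, 00⊕36=36, 00⊕36=36, 00⊕36=36, 00⊕36=36.

c43636363636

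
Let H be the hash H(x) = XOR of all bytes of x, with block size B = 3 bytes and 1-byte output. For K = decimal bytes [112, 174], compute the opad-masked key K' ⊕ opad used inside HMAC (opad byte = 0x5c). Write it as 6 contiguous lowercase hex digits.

Key decimal bytes [112, 174] = 70 ae is 2 bytes ≤ B = 3; zero-pad to 3 bytes: K' = 70 ae 00.
XOR each byte with 0x5c: 70⊕5c=2c, ae⊕5c=f2, 00⊕5c=5c.

2cf25c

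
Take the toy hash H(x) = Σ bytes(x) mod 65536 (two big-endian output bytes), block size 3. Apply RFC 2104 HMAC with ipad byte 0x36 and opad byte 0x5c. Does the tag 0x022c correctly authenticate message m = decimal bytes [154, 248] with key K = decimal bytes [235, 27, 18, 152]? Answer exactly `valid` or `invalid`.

Key decimal bytes [235, 27, 18, 152] = eb 1b 12 98 is 4 bytes > B = 3, so hash it first: H(key) = 01 b0, then zero-pad to 3 bytes: K' = 01 b0 00.
K' ⊕ ipad = 37 86 36; K' ⊕ opad = 5d ec 5c.
Inner hash: sum = 55+134+54+154+248 = 645 → 02 85.
Outer hash (recomputed tag): sum = 93+236+92+2+133 = 556 → 02 2c.
Recomputed tag = 022c; claimed = 022c → match.

valid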